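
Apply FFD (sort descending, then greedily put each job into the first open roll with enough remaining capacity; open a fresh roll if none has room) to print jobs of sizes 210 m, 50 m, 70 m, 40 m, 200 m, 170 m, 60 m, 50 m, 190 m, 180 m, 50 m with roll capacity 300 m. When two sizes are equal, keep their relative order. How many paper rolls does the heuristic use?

5

Sorted descending: 210, 200, 190, 180, 170, 70, 60, 50, 50, 50, 40.
  210 → roll 1 (new)  [load 210/300]
  200 → roll 2 (new)  [load 200/300]
  190 → roll 3 (new)  [load 190/300]
  180 → roll 4 (new)  [load 180/300]
  170 → roll 5 (new)  [load 170/300]
  70 → roll 1  [load 280/300]
  60 → roll 2  [load 260/300]
  50 → roll 3  [load 240/300]
  50 → roll 3  [load 290/300]
  50 → roll 4  [load 230/300]
  40 → roll 2  [load 300/300]
5 paper rolls opened.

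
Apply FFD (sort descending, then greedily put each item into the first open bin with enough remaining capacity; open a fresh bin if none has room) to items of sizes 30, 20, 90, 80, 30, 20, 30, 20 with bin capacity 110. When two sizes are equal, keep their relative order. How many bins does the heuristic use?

3

Sorted descending: 90, 80, 30, 30, 30, 20, 20, 20.
  90 → bin 1 (new)  [load 90/110]
  80 → bin 2 (new)  [load 80/110]
  30 → bin 2  [load 110/110]
  30 → bin 3 (new)  [load 30/110]
  30 → bin 3  [load 60/110]
  20 → bin 1  [load 110/110]
  20 → bin 3  [load 80/110]
  20 → bin 3  [load 100/110]
3 bins opened.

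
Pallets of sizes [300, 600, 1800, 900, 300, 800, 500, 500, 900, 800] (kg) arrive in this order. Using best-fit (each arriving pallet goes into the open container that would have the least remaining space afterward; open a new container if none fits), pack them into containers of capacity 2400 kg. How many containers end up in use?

  300 → container 1 (new)  [load 300/2400]
  600 → container 1  [load 900/2400]
  1800 → container 2 (new)  [load 1800/2400]
  900 → container 1  [load 1800/2400]
  300 → container 1  [load 2100/2400]
  800 → container 3 (new)  [load 800/2400]
  500 → container 2  [load 2300/2400]
  500 → container 3  [load 1300/2400]
  900 → container 3  [load 2200/2400]
  800 → container 4 (new)  [load 800/2400]
4 containers opened.

4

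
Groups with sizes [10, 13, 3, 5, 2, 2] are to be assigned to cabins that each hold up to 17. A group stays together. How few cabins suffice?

3

Total = 13 + 10 + 5 + 3 + 2 + 2 = 35.
Lower bound: ⌈35/17⌉ = 3 cabins.
A packing using 3 cabins:
  cabin 1: 13 + 3 = 16
  cabin 2: 10 + 5 + 2 = 17
  cabin 3: 2 = 2
This matches the lower bound, so 3 is optimal.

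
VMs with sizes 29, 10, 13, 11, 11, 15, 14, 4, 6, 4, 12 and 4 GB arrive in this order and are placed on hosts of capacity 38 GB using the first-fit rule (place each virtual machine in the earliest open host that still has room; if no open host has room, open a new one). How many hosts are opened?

4

  29 → host 1 (new)  [load 29/38]
  10 → host 2 (new)  [load 10/38]
  13 → host 2  [load 23/38]
  11 → host 2  [load 34/38]
  11 → host 3 (new)  [load 11/38]
  15 → host 3  [load 26/38]
  14 → host 4 (new)  [load 14/38]
  4 → host 1  [load 33/38]
  6 → host 3  [load 32/38]
  4 → host 1  [load 37/38]
  12 → host 4  [load 26/38]
  4 → host 2  [load 38/38]
4 hosts opened.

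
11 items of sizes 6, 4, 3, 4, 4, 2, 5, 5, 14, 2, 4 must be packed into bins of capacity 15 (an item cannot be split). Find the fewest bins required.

4

Total = 14 + 6 + 5 + 5 + 4 + 4 + 4 + 4 + 3 + 2 + 2 = 53.
Lower bound: ⌈53/15⌉ = 4 bins.
A packing using 4 bins:
  bin 1: 14 = 14
  bin 2: 6 + 5 + 4 = 15
  bin 3: 5 + 4 + 4 + 2 = 15
  bin 4: 4 + 3 + 2 = 9
This matches the lower bound, so 4 is optimal.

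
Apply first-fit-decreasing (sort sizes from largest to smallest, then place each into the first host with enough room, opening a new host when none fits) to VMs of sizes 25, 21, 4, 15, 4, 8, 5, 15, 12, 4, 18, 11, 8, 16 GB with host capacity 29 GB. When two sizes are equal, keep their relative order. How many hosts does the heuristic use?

6

Sorted descending: 25, 21, 18, 16, 15, 15, 12, 11, 8, 8, 5, 4, 4, 4.
  25 → host 1 (new)  [load 25/29]
  21 → host 2 (new)  [load 21/29]
  18 → host 3 (new)  [load 18/29]
  16 → host 4 (new)  [load 16/29]
  15 → host 5 (new)  [load 15/29]
  15 → host 6 (new)  [load 15/29]
  12 → host 4  [load 28/29]
  11 → host 3  [load 29/29]
  8 → host 2  [load 29/29]
  8 → host 5  [load 23/29]
  5 → host 5  [load 28/29]
  4 → host 1  [load 29/29]
  4 → host 6  [load 19/29]
  4 → host 6  [load 23/29]
6 hosts opened.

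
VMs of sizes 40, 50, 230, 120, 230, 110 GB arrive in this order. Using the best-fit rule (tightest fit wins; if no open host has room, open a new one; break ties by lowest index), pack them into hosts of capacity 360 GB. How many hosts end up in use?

3

  40 → host 1 (new)  [load 40/360]
  50 → host 1  [load 90/360]
  230 → host 1  [load 320/360]
  120 → host 2 (new)  [load 120/360]
  230 → host 2  [load 350/360]
  110 → host 3 (new)  [load 110/360]
3 hosts opened.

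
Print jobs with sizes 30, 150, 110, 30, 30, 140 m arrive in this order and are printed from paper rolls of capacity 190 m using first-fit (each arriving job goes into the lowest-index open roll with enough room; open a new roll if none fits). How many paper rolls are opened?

  30 → roll 1 (new)  [load 30/190]
  150 → roll 1  [load 180/190]
  110 → roll 2 (new)  [load 110/190]
  30 → roll 2  [load 140/190]
  30 → roll 2  [load 170/190]
  140 → roll 3 (new)  [load 140/190]
3 paper rolls opened.

3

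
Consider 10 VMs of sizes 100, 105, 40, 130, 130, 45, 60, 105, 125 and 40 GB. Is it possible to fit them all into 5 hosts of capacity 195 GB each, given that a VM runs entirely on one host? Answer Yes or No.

Total = 880 GB; ⌈880/195⌉ = 5.
6 VMs each exceed half the capacity and cannot share a host, forcing at least 6 hosts.
At least 6 hosts are required, but only 5 are allowed.

No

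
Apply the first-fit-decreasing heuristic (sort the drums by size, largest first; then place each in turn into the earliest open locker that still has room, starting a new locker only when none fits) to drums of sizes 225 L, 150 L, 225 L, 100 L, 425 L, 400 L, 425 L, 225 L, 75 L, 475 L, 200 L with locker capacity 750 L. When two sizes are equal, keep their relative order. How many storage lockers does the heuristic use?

Sorted descending: 475, 425, 425, 400, 225, 225, 225, 200, 150, 100, 75.
  475 → locker 1 (new)  [load 475/750]
  425 → locker 2 (new)  [load 425/750]
  425 → locker 3 (new)  [load 425/750]
  400 → locker 4 (new)  [load 400/750]
  225 → locker 1  [load 700/750]
  225 → locker 2  [load 650/750]
  225 → locker 3  [load 650/750]
  200 → locker 4  [load 600/750]
  150 → locker 4  [load 750/750]
  100 → locker 2  [load 750/750]
  75 → locker 3  [load 725/750]
4 storage lockers opened.

4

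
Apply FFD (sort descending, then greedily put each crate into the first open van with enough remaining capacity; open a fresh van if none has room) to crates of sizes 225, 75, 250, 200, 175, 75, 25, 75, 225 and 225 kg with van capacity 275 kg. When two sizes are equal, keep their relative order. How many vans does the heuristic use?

7

Sorted descending: 250, 225, 225, 225, 200, 175, 75, 75, 75, 25.
  250 → van 1 (new)  [load 250/275]
  225 → van 2 (new)  [load 225/275]
  225 → van 3 (new)  [load 225/275]
  225 → van 4 (new)  [load 225/275]
  200 → van 5 (new)  [load 200/275]
  175 → van 6 (new)  [load 175/275]
  75 → van 5  [load 275/275]
  75 → van 6  [load 250/275]
  75 → van 7 (new)  [load 75/275]
  25 → van 1  [load 275/275]
7 vans opened.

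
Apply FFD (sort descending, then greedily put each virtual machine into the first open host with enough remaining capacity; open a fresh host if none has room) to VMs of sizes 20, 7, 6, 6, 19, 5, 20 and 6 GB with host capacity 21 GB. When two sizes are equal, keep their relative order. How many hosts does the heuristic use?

5

Sorted descending: 20, 20, 19, 7, 6, 6, 6, 5.
  20 → host 1 (new)  [load 20/21]
  20 → host 2 (new)  [load 20/21]
  19 → host 3 (new)  [load 19/21]
  7 → host 4 (new)  [load 7/21]
  6 → host 4  [load 13/21]
  6 → host 4  [load 19/21]
  6 → host 5 (new)  [load 6/21]
  5 → host 5  [load 11/21]
5 hosts opened.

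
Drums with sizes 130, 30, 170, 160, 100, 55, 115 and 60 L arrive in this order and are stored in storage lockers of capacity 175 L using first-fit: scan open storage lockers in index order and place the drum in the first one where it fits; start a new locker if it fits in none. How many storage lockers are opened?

  130 → locker 1 (new)  [load 130/175]
  30 → locker 1  [load 160/175]
  170 → locker 2 (new)  [load 170/175]
  160 → locker 3 (new)  [load 160/175]
  100 → locker 4 (new)  [load 100/175]
  55 → locker 4  [load 155/175]
  115 → locker 5 (new)  [load 115/175]
  60 → locker 5  [load 175/175]
5 storage lockers opened.

5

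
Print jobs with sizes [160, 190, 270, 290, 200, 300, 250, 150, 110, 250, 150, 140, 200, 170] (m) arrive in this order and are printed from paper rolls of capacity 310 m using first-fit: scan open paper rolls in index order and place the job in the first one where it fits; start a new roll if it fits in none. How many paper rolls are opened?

11

  160 → roll 1 (new)  [load 160/310]
  190 → roll 2 (new)  [load 190/310]
  270 → roll 3 (new)  [load 270/310]
  290 → roll 4 (new)  [load 290/310]
  200 → roll 5 (new)  [load 200/310]
  300 → roll 6 (new)  [load 300/310]
  250 → roll 7 (new)  [load 250/310]
  150 → roll 1  [load 310/310]
  110 → roll 2  [load 300/310]
  250 → roll 8 (new)  [load 250/310]
  150 → roll 9 (new)  [load 150/310]
  140 → roll 9  [load 290/310]
  200 → roll 10 (new)  [load 200/310]
  170 → roll 11 (new)  [load 170/310]
11 paper rolls opened.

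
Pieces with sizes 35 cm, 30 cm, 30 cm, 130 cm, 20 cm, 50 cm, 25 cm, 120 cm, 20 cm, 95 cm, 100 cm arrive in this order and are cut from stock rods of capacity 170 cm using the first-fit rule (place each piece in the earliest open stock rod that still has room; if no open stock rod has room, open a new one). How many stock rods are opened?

  35 → stock rod 1 (new)  [load 35/170]
  30 → stock rod 1  [load 65/170]
  30 → stock rod 1  [load 95/170]
  130 → stock rod 2 (new)  [load 130/170]
  20 → stock rod 1  [load 115/170]
  50 → stock rod 1  [load 165/170]
  25 → stock rod 2  [load 155/170]
  120 → stock rod 3 (new)  [load 120/170]
  20 → stock rod 3  [load 140/170]
  95 → stock rod 4 (new)  [load 95/170]
  100 → stock rod 5 (new)  [load 100/170]
5 stock rods opened.

5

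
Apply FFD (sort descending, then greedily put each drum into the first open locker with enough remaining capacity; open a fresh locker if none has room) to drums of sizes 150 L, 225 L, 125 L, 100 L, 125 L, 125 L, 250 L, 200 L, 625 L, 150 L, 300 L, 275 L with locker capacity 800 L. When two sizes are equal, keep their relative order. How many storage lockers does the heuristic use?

4

Sorted descending: 625, 300, 275, 250, 225, 200, 150, 150, 125, 125, 125, 100.
  625 → locker 1 (new)  [load 625/800]
  300 → locker 2 (new)  [load 300/800]
  275 → locker 2  [load 575/800]
  250 → locker 3 (new)  [load 250/800]
  225 → locker 2  [load 800/800]
  200 → locker 3  [load 450/800]
  150 → locker 1  [load 775/800]
  150 → locker 3  [load 600/800]
  125 → locker 3  [load 725/800]
  125 → locker 4 (new)  [load 125/800]
  125 → locker 4  [load 250/800]
  100 → locker 4  [load 350/800]
4 storage lockers opened.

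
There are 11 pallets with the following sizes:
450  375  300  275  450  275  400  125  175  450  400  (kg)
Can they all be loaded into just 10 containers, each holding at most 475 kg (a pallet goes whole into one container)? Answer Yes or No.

Yes

A valid assignment using 9 containers:
  container 1: 450 = 450
  container 2: 450 = 450
  container 3: 450 = 450
  container 4: 400 = 400
  container 5: 400 = 400
  container 6: 375 = 375
  container 7: 300 + 175 = 475
  container 8: 275 + 125 = 400
  container 9: 275 = 275
That uses only 9 ≤ 10, so 10 containers are enough.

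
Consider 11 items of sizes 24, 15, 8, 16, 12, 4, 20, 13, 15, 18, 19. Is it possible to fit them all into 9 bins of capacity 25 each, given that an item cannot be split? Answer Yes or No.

A valid assignment using 8 bins:
  bin 1: 24 = 24
  bin 2: 20 + 4 = 24
  bin 3: 19 = 19
  bin 4: 18 = 18
  bin 5: 16 + 8 = 24
  bin 6: 15 = 15
  bin 7: 15 = 15
  bin 8: 13 + 12 = 25
That uses only 8 ≤ 9, so 9 bins are enough.

Yes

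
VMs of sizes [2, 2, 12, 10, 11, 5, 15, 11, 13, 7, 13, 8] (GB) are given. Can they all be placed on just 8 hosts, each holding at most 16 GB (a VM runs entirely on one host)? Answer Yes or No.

A valid assignment using 8 hosts:
  host 1: 15 = 15
  host 2: 13 + 2 = 15
  host 3: 13 + 2 = 15
  host 4: 12 = 12
  host 5: 11 + 5 = 16
  host 6: 11 = 11
  host 7: 10 = 10
  host 8: 8 + 7 = 15
Every load is within 16 GB, so 8 hosts suffice.

Yes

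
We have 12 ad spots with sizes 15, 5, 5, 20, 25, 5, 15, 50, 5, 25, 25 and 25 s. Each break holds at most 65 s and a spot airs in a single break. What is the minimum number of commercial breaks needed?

4

Total = 50 + 25 + 25 + 25 + 25 + 20 + 15 + 15 + 5 + 5 + 5 + 5 = 220 s.
Lower bound: ⌈220/65⌉ = 4 commercial breaks.
A packing using 4 commercial breaks:
  break 1: 50 + 15 = 65
  break 2: 25 + 25 + 15 = 65
  break 3: 25 + 25 + 5 + 5 + 5 = 65
  break 4: 20 + 5 = 25
This matches the lower bound, so 4 is optimal.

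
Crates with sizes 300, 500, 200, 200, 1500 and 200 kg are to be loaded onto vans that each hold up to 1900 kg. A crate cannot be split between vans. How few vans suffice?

2

Total = 1500 + 500 + 300 + 200 + 200 + 200 = 2900 kg.
Lower bound: ⌈2900/1900⌉ = 2 vans.
A packing using 2 vans:
  van 1: 1500 + 300 = 1800
  van 2: 500 + 200 + 200 + 200 = 1100
This matches the lower bound, so 2 is optimal.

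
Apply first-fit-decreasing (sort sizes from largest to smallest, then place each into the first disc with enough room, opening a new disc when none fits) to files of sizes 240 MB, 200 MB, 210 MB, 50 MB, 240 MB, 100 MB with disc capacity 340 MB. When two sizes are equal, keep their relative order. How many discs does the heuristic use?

Sorted descending: 240, 240, 210, 200, 100, 50.
  240 → disc 1 (new)  [load 240/340]
  240 → disc 2 (new)  [load 240/340]
  210 → disc 3 (new)  [load 210/340]
  200 → disc 4 (new)  [load 200/340]
  100 → disc 1  [load 340/340]
  50 → disc 2  [load 290/340]
4 discs opened.

4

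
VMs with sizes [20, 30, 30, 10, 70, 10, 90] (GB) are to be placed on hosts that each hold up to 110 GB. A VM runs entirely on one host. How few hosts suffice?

3

Total = 90 + 70 + 30 + 30 + 20 + 10 + 10 = 260 GB.
Lower bound: ⌈260/110⌉ = 3 hosts.
A packing using 3 hosts:
  host 1: 90 + 20 = 110
  host 2: 70 + 30 + 10 = 110
  host 3: 30 + 10 = 40
This matches the lower bound, so 3 is optimal.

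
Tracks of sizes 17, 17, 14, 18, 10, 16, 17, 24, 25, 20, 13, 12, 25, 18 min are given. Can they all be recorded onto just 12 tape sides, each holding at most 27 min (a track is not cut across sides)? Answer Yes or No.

Yes

A valid assignment using 12 tape sides:
  side 1: 25 = 25
  side 2: 25 = 25
  side 3: 24 = 24
  side 4: 20 = 20
  side 5: 18 = 18
  side 6: 18 = 18
  side 7: 17 + 10 = 27
  side 8: 17 = 17
  side 9: 17 = 17
  side 10: 16 = 16
  side 11: 14 + 13 = 27
  side 12: 12 = 12
Every load is within 27 min, so 12 tape sides suffice.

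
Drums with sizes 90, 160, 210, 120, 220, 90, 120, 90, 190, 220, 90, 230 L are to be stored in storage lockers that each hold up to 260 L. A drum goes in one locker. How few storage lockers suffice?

9

Total = 230 + 220 + 220 + 210 + 190 + 160 + 120 + 120 + 90 + 90 + 90 + 90 = 1830 L.
Lower bound: ⌈1830/260⌉ = 8 storage lockers.
A packing using 9 storage lockers:
  locker 1: 230 = 230
  locker 2: 220 = 220
  locker 3: 220 = 220
  locker 4: 210 = 210
  locker 5: 190 = 190
  locker 6: 160 + 90 = 250
  locker 7: 120 + 120 = 240
  locker 8: 90 + 90 = 180
  locker 9: 90 = 90
No arrangement into 8 storage lockers stays within capacity, so 9 is optimal.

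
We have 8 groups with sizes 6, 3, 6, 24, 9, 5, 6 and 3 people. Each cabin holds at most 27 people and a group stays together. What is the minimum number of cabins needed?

Total = 24 + 9 + 6 + 6 + 6 + 5 + 3 + 3 = 62 people.
Lower bound: ⌈62/27⌉ = 3 cabins.
A packing using 3 cabins:
  cabin 1: 24 + 3 = 27
  cabin 2: 9 + 6 + 6 + 6 = 27
  cabin 3: 5 + 3 = 8
This matches the lower bound, so 3 is optimal.

3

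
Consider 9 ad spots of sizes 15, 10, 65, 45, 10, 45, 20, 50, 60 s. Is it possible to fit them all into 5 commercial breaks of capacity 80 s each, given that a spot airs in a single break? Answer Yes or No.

A valid assignment using 5 commercial breaks:
  break 1: 65 + 15 = 80
  break 2: 60 + 20 = 80
  break 3: 50 + 10 + 10 = 70
  break 4: 45 = 45
  break 5: 45 = 45
Every load is within 80 s, so 5 commercial breaks suffice.

Yes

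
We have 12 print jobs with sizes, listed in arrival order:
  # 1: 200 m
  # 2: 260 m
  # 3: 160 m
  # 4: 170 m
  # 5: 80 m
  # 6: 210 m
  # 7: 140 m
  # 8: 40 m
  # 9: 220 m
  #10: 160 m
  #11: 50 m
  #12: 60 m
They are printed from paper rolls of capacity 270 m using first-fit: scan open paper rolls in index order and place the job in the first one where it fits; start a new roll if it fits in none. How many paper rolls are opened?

8

  200 → roll 1 (new)  [load 200/270]
  260 → roll 2 (new)  [load 260/270]
  160 → roll 3 (new)  [load 160/270]
  170 → roll 4 (new)  [load 170/270]
  80 → roll 3  [load 240/270]
  210 → roll 5 (new)  [load 210/270]
  140 → roll 6 (new)  [load 140/270]
  40 → roll 1  [load 240/270]
  220 → roll 7 (new)  [load 220/270]
  160 → roll 8 (new)  [load 160/270]
  50 → roll 4  [load 220/270]
  60 → roll 5  [load 270/270]
8 paper rolls opened.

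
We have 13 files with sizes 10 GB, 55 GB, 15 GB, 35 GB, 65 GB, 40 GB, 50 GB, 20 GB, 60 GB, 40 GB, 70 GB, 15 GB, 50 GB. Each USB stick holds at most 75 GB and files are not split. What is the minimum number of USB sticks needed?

Total = 70 + 65 + 60 + 55 + 50 + 50 + 40 + 40 + 35 + 20 + 15 + 15 + 10 = 525 GB.
Lower bound: ⌈525/75⌉ = 7 USB sticks.
Also, 8 files each exceed 75/2 GB, and no two of those can share a USB stick, so at least 8 USB sticks are needed.
A packing using 8 USB sticks:
  USB stick 1: 70 = 70
  USB stick 2: 65 + 10 = 75
  USB stick 3: 60 + 15 = 75
  USB stick 4: 55 + 20 = 75
  USB stick 5: 50 + 15 = 65
  USB stick 6: 50 = 50
  USB stick 7: 40 + 35 = 75
  USB stick 8: 40 = 40
This matches the lower bound, so 8 is optimal.

8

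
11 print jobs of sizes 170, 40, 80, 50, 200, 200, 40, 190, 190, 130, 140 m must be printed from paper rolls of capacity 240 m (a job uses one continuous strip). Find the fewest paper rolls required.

Total = 200 + 200 + 190 + 190 + 170 + 140 + 130 + 80 + 50 + 40 + 40 = 1430 m.
Lower bound: ⌈1430/240⌉ = 6 paper rolls.
Also, 7 print jobs each exceed 120 m, and no two of those can share a roll, so at least 7 paper rolls are needed.
A packing using 7 paper rolls:
  roll 1: 200 + 40 = 240
  roll 2: 200 + 40 = 240
  roll 3: 190 + 50 = 240
  roll 4: 190 = 190
  roll 5: 170 = 170
  roll 6: 140 + 80 = 220
  roll 7: 130 = 130
This matches the lower bound, so 7 is optimal.

7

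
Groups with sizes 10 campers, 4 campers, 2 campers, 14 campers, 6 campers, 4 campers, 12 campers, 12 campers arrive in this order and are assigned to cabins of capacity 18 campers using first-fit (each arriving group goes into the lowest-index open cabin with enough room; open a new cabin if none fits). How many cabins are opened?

  10 → cabin 1 (new)  [load 10/18]
  4 → cabin 1  [load 14/18]
  2 → cabin 1  [load 16/18]
  14 → cabin 2 (new)  [load 14/18]
  6 → cabin 3 (new)  [load 6/18]
  4 → cabin 2  [load 18/18]
  12 → cabin 3  [load 18/18]
  12 → cabin 4 (new)  [load 12/18]
4 cabins opened.

4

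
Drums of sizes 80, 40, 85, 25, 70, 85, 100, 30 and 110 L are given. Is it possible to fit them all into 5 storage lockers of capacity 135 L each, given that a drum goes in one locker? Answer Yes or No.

Total = 625 L; ⌈625/135⌉ = 5.
6 drums each exceed half the capacity and cannot share a locker, forcing at least 6 storage lockers.
At least 6 storage lockers are required, but only 5 are allowed.

No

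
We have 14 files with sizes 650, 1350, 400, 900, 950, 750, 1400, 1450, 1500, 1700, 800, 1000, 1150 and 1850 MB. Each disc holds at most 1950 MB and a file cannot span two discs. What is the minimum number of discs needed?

10

Total = 1850 + 1700 + 1500 + 1450 + 1400 + 1350 + 1150 + 1000 + 950 + 900 + 800 + 750 + 650 + 400 = 15850 MB.
Lower bound: ⌈15850/1950⌉ = 9 discs.
A packing using 10 discs:
  disc 1: 1850 = 1850
  disc 2: 1700 = 1700
  disc 3: 1500 + 400 = 1900
  disc 4: 1450 = 1450
  disc 5: 1400 = 1400
  disc 6: 1350 = 1350
  disc 7: 1150 + 800 = 1950
  disc 8: 1000 + 950 = 1950
  disc 9: 900 + 750 = 1650
  disc 10: 650 = 650
No arrangement into 9 discs stays within capacity, so 10 is optimal.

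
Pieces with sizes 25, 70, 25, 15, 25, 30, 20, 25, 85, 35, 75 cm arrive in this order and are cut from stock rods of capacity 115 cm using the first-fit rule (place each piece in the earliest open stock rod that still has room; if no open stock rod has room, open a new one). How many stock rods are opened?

  25 → stock rod 1 (new)  [load 25/115]
  70 → stock rod 1  [load 95/115]
  25 → stock rod 2 (new)  [load 25/115]
  15 → stock rod 1  [load 110/115]
  25 → stock rod 2  [load 50/115]
  30 → stock rod 2  [load 80/115]
  20 → stock rod 2  [load 100/115]
  25 → stock rod 3 (new)  [load 25/115]
  85 → stock rod 3  [load 110/115]
  35 → stock rod 4 (new)  [load 35/115]
  75 → stock rod 4  [load 110/115]
4 stock rods opened.

4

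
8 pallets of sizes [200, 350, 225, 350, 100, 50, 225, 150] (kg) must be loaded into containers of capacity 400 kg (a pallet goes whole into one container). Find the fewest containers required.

Total = 350 + 350 + 225 + 225 + 200 + 150 + 100 + 50 = 1650 kg.
Lower bound: ⌈1650/400⌉ = 5 containers.
A packing using 5 containers:
  container 1: 350 + 50 = 400
  container 2: 350 = 350
  container 3: 225 + 150 = 375
  container 4: 225 + 100 = 325
  container 5: 200 = 200
This matches the lower bound, so 5 is optimal.

5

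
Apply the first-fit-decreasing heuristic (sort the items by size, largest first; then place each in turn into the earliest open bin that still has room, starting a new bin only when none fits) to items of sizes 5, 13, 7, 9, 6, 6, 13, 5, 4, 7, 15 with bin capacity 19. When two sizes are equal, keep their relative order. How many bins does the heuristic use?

Sorted descending: 15, 13, 13, 9, 7, 7, 6, 6, 5, 5, 4.
  15 → bin 1 (new)  [load 15/19]
  13 → bin 2 (new)  [load 13/19]
  13 → bin 3 (new)  [load 13/19]
  9 → bin 4 (new)  [load 9/19]
  7 → bin 4  [load 16/19]
  7 → bin 5 (new)  [load 7/19]
  6 → bin 2  [load 19/19]
  6 → bin 3  [load 19/19]
  5 → bin 5  [load 12/19]
  5 → bin 5  [load 17/19]
  4 → bin 1  [load 19/19]
5 bins opened.

5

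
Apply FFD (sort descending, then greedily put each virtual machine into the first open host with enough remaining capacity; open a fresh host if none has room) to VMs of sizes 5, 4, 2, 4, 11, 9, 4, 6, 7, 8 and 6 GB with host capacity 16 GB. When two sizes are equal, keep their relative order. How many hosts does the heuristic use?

5

Sorted descending: 11, 9, 8, 7, 6, 6, 5, 4, 4, 4, 2.
  11 → host 1 (new)  [load 11/16]
  9 → host 2 (new)  [load 9/16]
  8 → host 3 (new)  [load 8/16]
  7 → host 2  [load 16/16]
  6 → host 3  [load 14/16]
  6 → host 4 (new)  [load 6/16]
  5 → host 1  [load 16/16]
  4 → host 4  [load 10/16]
  4 → host 4  [load 14/16]
  4 → host 5 (new)  [load 4/16]
  2 → host 3  [load 16/16]
5 hosts opened.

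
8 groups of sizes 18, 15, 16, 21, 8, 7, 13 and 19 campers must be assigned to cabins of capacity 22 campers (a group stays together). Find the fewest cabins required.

6

Total = 21 + 19 + 18 + 16 + 15 + 13 + 8 + 7 = 117 campers.
Lower bound: ⌈117/22⌉ = 6 cabins.
A packing using 6 cabins:
  cabin 1: 21 = 21
  cabin 2: 19 = 19
  cabin 3: 18 = 18
  cabin 4: 16 = 16
  cabin 5: 15 + 7 = 22
  cabin 6: 13 + 8 = 21
This matches the lower bound, so 6 is optimal.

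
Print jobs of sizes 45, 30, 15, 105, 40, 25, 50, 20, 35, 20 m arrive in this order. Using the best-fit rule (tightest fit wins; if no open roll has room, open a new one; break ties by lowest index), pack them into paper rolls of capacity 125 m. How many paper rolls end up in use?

4

  45 → roll 1 (new)  [load 45/125]
  30 → roll 1  [load 75/125]
  15 → roll 1  [load 90/125]
  105 → roll 2 (new)  [load 105/125]
  40 → roll 3 (new)  [load 40/125]
  25 → roll 1  [load 115/125]
  50 → roll 3  [load 90/125]
  20 → roll 2  [load 125/125]
  35 → roll 3  [load 125/125]
  20 → roll 4 (new)  [load 20/125]
4 paper rolls opened.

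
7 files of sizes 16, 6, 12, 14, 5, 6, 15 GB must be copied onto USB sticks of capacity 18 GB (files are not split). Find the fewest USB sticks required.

5

Total = 16 + 15 + 14 + 12 + 6 + 6 + 5 = 74 GB.
Lower bound: ⌈74/18⌉ = 5 USB sticks.
A packing using 5 USB sticks:
  USB stick 1: 16 = 16
  USB stick 2: 15 = 15
  USB stick 3: 14 = 14
  USB stick 4: 12 + 6 = 18
  USB stick 5: 6 + 5 = 11
This matches the lower bound, so 5 is optimal.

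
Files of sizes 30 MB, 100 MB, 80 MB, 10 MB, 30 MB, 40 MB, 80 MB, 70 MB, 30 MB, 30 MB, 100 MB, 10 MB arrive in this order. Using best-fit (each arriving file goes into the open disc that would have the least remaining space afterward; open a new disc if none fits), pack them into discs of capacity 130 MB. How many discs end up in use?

  30 → disc 1 (new)  [load 30/130]
  100 → disc 1  [load 130/130]
  80 → disc 2 (new)  [load 80/130]
  10 → disc 2  [load 90/130]
  30 → disc 2  [load 120/130]
  40 → disc 3 (new)  [load 40/130]
  80 → disc 3  [load 120/130]
  70 → disc 4 (new)  [load 70/130]
  30 → disc 4  [load 100/130]
  30 → disc 4  [load 130/130]
  100 → disc 5 (new)  [load 100/130]
  10 → disc 2  [load 130/130]
5 discs opened.

5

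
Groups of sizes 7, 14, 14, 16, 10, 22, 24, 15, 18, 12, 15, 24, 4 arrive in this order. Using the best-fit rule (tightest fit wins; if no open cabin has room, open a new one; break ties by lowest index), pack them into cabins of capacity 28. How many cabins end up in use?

  7 → cabin 1 (new)  [load 7/28]
  14 → cabin 1  [load 21/28]
  14 → cabin 2 (new)  [load 14/28]
  16 → cabin 3 (new)  [load 16/28]
  10 → cabin 3  [load 26/28]
  22 → cabin 4 (new)  [load 22/28]
  24 → cabin 5 (new)  [load 24/28]
  15 → cabin 6 (new)  [load 15/28]
  18 → cabin 7 (new)  [load 18/28]
  12 → cabin 6  [load 27/28]
  15 → cabin 8 (new)  [load 15/28]
  24 → cabin 9 (new)  [load 24/28]
  4 → cabin 5  [load 28/28]
9 cabins opened.

9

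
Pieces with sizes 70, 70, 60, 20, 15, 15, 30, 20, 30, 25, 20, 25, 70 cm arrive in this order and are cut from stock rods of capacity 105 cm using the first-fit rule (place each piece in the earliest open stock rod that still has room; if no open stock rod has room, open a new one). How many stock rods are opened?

5

  70 → stock rod 1 (new)  [load 70/105]
  70 → stock rod 2 (new)  [load 70/105]
  60 → stock rod 3 (new)  [load 60/105]
  20 → stock rod 1  [load 90/105]
  15 → stock rod 1  [load 105/105]
  15 → stock rod 2  [load 85/105]
  30 → stock rod 3  [load 90/105]
  20 → stock rod 2  [load 105/105]
  30 → stock rod 4 (new)  [load 30/105]
  25 → stock rod 4  [load 55/105]
  20 → stock rod 4  [load 75/105]
  25 → stock rod 4  [load 100/105]
  70 → stock rod 5 (new)  [load 70/105]
5 stock rods opened.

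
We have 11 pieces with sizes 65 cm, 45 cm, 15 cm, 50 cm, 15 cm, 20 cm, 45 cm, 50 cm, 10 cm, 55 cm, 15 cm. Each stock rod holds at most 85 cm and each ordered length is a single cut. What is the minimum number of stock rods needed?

6

Total = 65 + 55 + 50 + 50 + 45 + 45 + 20 + 15 + 15 + 15 + 10 = 385 cm.
Lower bound: ⌈385/85⌉ = 5 stock rods.
Also, 6 pieces each exceed 85/2 cm, and no two of those can share a stock rod, so at least 6 stock rods are needed.
A packing using 6 stock rods:
  stock rod 1: 65 + 20 = 85
  stock rod 2: 55 + 15 + 15 = 85
  stock rod 3: 50 + 15 + 10 = 75
  stock rod 4: 50 = 50
  stock rod 5: 45 = 45
  stock rod 6: 45 = 45
This matches the lower bound, so 6 is optimal.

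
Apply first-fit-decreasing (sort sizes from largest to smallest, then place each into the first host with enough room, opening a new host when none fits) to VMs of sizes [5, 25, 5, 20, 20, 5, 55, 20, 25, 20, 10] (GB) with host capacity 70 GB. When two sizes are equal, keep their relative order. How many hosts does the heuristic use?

Sorted descending: 55, 25, 25, 20, 20, 20, 20, 10, 5, 5, 5.
  55 → host 1 (new)  [load 55/70]
  25 → host 2 (new)  [load 25/70]
  25 → host 2  [load 50/70]
  20 → host 2  [load 70/70]
  20 → host 3 (new)  [load 20/70]
  20 → host 3  [load 40/70]
  20 → host 3  [load 60/70]
  10 → host 1  [load 65/70]
  5 → host 1  [load 70/70]
  5 → host 3  [load 65/70]
  5 → host 3  [load 70/70]
3 hosts opened.

3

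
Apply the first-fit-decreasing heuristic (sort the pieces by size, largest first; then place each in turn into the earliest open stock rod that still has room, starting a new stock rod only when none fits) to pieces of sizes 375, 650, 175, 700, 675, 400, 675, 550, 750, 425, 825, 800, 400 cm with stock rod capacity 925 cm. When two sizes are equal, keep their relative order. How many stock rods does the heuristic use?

Sorted descending: 825, 800, 750, 700, 675, 675, 650, 550, 425, 400, 400, 375, 175.
  825 → stock rod 1 (new)  [load 825/925]
  800 → stock rod 2 (new)  [load 800/925]
  750 → stock rod 3 (new)  [load 750/925]
  700 → stock rod 4 (new)  [load 700/925]
  675 → stock rod 5 (new)  [load 675/925]
  675 → stock rod 6 (new)  [load 675/925]
  650 → stock rod 7 (new)  [load 650/925]
  550 → stock rod 8 (new)  [load 550/925]
  425 → stock rod 9 (new)  [load 425/925]
  400 → stock rod 9  [load 825/925]
  400 → stock rod 10 (new)  [load 400/925]
  375 → stock rod 8  [load 925/925]
  175 → stock rod 3  [load 925/925]
10 stock rods opened.

10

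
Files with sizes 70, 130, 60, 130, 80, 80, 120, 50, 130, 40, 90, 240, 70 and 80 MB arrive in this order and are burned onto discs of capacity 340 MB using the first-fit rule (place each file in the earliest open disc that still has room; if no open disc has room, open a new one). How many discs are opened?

5

  70 → disc 1 (new)  [load 70/340]
  130 → disc 1  [load 200/340]
  60 → disc 1  [load 260/340]
  130 → disc 2 (new)  [load 130/340]
  80 → disc 1  [load 340/340]
  80 → disc 2  [load 210/340]
  120 → disc 2  [load 330/340]
  50 → disc 3 (new)  [load 50/340]
  130 → disc 3  [load 180/340]
  40 → disc 3  [load 220/340]
  90 → disc 3  [load 310/340]
  240 → disc 4 (new)  [load 240/340]
  70 → disc 4  [load 310/340]
  80 → disc 5 (new)  [load 80/340]
5 discs opened.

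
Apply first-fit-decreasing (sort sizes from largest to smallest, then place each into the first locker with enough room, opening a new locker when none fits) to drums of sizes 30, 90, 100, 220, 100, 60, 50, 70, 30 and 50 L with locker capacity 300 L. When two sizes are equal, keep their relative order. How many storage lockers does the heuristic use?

Sorted descending: 220, 100, 100, 90, 70, 60, 50, 50, 30, 30.
  220 → locker 1 (new)  [load 220/300]
  100 → locker 2 (new)  [load 100/300]
  100 → locker 2  [load 200/300]
  90 → locker 2  [load 290/300]
  70 → locker 1  [load 290/300]
  60 → locker 3 (new)  [load 60/300]
  50 → locker 3  [load 110/300]
  50 → locker 3  [load 160/300]
  30 → locker 3  [load 190/300]
  30 → locker 3  [load 220/300]
3 storage lockers opened.

3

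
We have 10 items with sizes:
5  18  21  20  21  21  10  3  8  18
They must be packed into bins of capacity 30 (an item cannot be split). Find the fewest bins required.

6

Total = 21 + 21 + 21 + 20 + 18 + 18 + 10 + 8 + 5 + 3 = 145.
Lower bound: ⌈145/30⌉ = 5 bins.
Also, 6 items each exceed 15, and no two of those can share a bin, so at least 6 bins are needed.
A packing using 6 bins:
  bin 1: 21 + 8 = 29
  bin 2: 21 + 5 + 3 = 29
  bin 3: 21 = 21
  bin 4: 20 + 10 = 30
  bin 5: 18 = 18
  bin 6: 18 = 18
This matches the lower bound, so 6 is optimal.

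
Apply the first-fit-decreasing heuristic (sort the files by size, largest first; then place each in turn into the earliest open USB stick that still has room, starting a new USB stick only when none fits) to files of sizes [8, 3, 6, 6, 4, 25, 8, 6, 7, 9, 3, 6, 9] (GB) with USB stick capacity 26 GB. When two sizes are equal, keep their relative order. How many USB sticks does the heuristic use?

Sorted descending: 25, 9, 9, 8, 8, 7, 6, 6, 6, 6, 4, 3, 3.
  25 → USB stick 1 (new)  [load 25/26]
  9 → USB stick 2 (new)  [load 9/26]
  9 → USB stick 2  [load 18/26]
  8 → USB stick 2  [load 26/26]
  8 → USB stick 3 (new)  [load 8/26]
  7 → USB stick 3  [load 15/26]
  6 → USB stick 3  [load 21/26]
  6 → USB stick 4 (new)  [load 6/26]
  6 → USB stick 4  [load 12/26]
  6 → USB stick 4  [load 18/26]
  4 → USB stick 3  [load 25/26]
  3 → USB stick 4  [load 21/26]
  3 → USB stick 4  [load 24/26]
4 USB sticks opened.

4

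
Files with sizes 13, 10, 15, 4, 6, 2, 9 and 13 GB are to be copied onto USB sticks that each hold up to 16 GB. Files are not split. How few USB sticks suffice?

Total = 15 + 13 + 13 + 10 + 9 + 6 + 4 + 2 = 72 GB.
Lower bound: ⌈72/16⌉ = 5 USB sticks.
A packing using 5 USB sticks:
  USB stick 1: 15 = 15
  USB stick 2: 13 + 2 = 15
  USB stick 3: 13 = 13
  USB stick 4: 10 + 6 = 16
  USB stick 5: 9 + 4 = 13
This matches the lower bound, so 5 is optimal.

5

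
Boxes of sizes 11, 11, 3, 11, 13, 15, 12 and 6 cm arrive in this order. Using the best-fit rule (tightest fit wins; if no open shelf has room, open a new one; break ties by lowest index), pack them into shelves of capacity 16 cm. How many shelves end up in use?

7

  11 → shelf 1 (new)  [load 11/16]
  11 → shelf 2 (new)  [load 11/16]
  3 → shelf 1  [load 14/16]
  11 → shelf 3 (new)  [load 11/16]
  13 → shelf 4 (new)  [load 13/16]
  15 → shelf 5 (new)  [load 15/16]
  12 → shelf 6 (new)  [load 12/16]
  6 → shelf 7 (new)  [load 6/16]
7 shelves opened.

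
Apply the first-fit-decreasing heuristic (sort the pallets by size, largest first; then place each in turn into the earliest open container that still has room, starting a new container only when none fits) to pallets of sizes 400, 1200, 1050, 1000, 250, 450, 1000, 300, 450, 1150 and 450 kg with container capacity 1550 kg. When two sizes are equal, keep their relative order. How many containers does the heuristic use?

Sorted descending: 1200, 1150, 1050, 1000, 1000, 450, 450, 450, 400, 300, 250.
  1200 → container 1 (new)  [load 1200/1550]
  1150 → container 2 (new)  [load 1150/1550]
  1050 → container 3 (new)  [load 1050/1550]
  1000 → container 4 (new)  [load 1000/1550]
  1000 → container 5 (new)  [load 1000/1550]
  450 → container 3  [load 1500/1550]
  450 → container 4  [load 1450/1550]
  450 → container 5  [load 1450/1550]
  400 → container 2  [load 1550/1550]
  300 → container 1  [load 1500/1550]
  250 → container 6 (new)  [load 250/1550]
6 containers opened.

6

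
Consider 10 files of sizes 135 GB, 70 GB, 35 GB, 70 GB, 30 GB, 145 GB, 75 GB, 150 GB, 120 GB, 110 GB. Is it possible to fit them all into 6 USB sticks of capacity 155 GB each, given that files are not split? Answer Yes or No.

Total = 940 GB; ⌈940/155⌉ = 7.
At least 7 USB sticks are required, but only 6 are allowed.

No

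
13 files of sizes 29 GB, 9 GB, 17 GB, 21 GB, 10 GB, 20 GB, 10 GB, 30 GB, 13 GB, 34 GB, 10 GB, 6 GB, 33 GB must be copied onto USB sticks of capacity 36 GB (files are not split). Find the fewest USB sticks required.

Total = 34 + 33 + 30 + 29 + 21 + 20 + 17 + 13 + 10 + 10 + 10 + 9 + 6 = 242 GB.
Lower bound: ⌈242/36⌉ = 7 USB sticks.
A packing using 8 USB sticks:
  USB stick 1: 34 = 34
  USB stick 2: 33 = 33
  USB stick 3: 30 + 6 = 36
  USB stick 4: 29 = 29
  USB stick 5: 21 + 13 = 34
  USB stick 6: 20 + 10 = 30
  USB stick 7: 17 + 10 + 9 = 36
  USB stick 8: 10 = 10
No arrangement into 7 USB sticks stays within capacity, so 8 is optimal.

8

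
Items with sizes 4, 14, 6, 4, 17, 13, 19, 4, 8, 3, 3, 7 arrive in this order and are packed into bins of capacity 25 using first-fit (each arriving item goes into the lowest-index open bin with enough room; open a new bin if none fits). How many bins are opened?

5

  4 → bin 1 (new)  [load 4/25]
  14 → bin 1  [load 18/25]
  6 → bin 1  [load 24/25]
  4 → bin 2 (new)  [load 4/25]
  17 → bin 2  [load 21/25]
  13 → bin 3 (new)  [load 13/25]
  19 → bin 4 (new)  [load 19/25]
  4 → bin 2  [load 25/25]
  8 → bin 3  [load 21/25]
  3 → bin 3  [load 24/25]
  3 → bin 4  [load 22/25]
  7 → bin 5 (new)  [load 7/25]
5 bins opened.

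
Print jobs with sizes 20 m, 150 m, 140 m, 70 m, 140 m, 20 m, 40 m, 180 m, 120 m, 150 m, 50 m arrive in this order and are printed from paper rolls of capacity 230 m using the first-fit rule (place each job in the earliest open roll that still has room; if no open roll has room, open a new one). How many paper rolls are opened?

6

  20 → roll 1 (new)  [load 20/230]
  150 → roll 1  [load 170/230]
  140 → roll 2 (new)  [load 140/230]
  70 → roll 2  [load 210/230]
  140 → roll 3 (new)  [load 140/230]
  20 → roll 1  [load 190/230]
  40 → roll 1  [load 230/230]
  180 → roll 4 (new)  [load 180/230]
  120 → roll 5 (new)  [load 120/230]
  150 → roll 6 (new)  [load 150/230]
  50 → roll 3  [load 190/230]
6 paper rolls opened.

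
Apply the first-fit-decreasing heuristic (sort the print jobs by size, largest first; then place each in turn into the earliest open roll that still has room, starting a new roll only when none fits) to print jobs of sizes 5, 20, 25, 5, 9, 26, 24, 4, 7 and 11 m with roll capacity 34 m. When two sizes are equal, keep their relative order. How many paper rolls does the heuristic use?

Sorted descending: 26, 25, 24, 20, 11, 9, 7, 5, 5, 4.
  26 → roll 1 (new)  [load 26/34]
  25 → roll 2 (new)  [load 25/34]
  24 → roll 3 (new)  [load 24/34]
  20 → roll 4 (new)  [load 20/34]
  11 → roll 4  [load 31/34]
  9 → roll 2  [load 34/34]
  7 → roll 1  [load 33/34]
  5 → roll 3  [load 29/34]
  5 → roll 3  [load 34/34]
  4 → roll 5 (new)  [load 4/34]
5 paper rolls opened.

5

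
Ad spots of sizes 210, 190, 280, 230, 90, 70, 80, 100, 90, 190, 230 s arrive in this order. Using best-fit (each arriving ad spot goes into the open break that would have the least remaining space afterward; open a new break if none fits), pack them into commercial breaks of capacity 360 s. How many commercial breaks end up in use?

  210 → break 1 (new)  [load 210/360]
  190 → break 2 (new)  [load 190/360]
  280 → break 3 (new)  [load 280/360]
  230 → break 4 (new)  [load 230/360]
  90 → break 4  [load 320/360]
  70 → break 3  [load 350/360]
  80 → break 1  [load 290/360]
  100 → break 2  [load 290/360]
  90 → break 5 (new)  [load 90/360]
  190 → break 5  [load 280/360]
  230 → break 6 (new)  [load 230/360]
6 commercial breaks opened.

6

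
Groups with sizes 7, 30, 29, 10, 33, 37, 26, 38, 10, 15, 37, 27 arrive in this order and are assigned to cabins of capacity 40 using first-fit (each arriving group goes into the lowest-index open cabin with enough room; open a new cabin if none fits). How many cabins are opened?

  7 → cabin 1 (new)  [load 7/40]
  30 → cabin 1  [load 37/40]
  29 → cabin 2 (new)  [load 29/40]
  10 → cabin 2  [load 39/40]
  33 → cabin 3 (new)  [load 33/40]
  37 → cabin 4 (new)  [load 37/40]
  26 → cabin 5 (new)  [load 26/40]
  38 → cabin 6 (new)  [load 38/40]
  10 → cabin 5  [load 36/40]
  15 → cabin 7 (new)  [load 15/40]
  37 → cabin 8 (new)  [load 37/40]
  27 → cabin 9 (new)  [load 27/40]
9 cabins opened.

9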